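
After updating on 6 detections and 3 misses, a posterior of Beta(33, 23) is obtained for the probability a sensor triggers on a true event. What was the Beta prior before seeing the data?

Beta(27, 20)

A Beta(α, β) prior with s successes and f failures in binomial data gives a Beta(α+s, β+f) posterior.
So α = 33 − 6 = 27 and β = 23 − 3 = 20.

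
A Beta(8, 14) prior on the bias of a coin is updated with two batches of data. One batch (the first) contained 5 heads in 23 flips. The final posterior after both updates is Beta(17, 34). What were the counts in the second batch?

4 heads and 2 tails

Because Beta–binomial updating is additive in the counts, the combined data contributed (α_post−α_prior, β_post−β_prior) successes and failures.
Total across both batches: 17−8=9 heads, 34−14=20 tails.
Subtract the first batch: 9−5=4 heads and 20−18=2 tails.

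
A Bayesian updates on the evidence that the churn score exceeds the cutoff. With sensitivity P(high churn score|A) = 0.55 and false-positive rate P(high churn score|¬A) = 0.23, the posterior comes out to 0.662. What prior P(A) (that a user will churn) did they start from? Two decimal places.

In odds form, posterior odds = prior odds × likelihood ratio, so prior odds = posterior odds ÷ LR.
Posterior odds = 0.662/(1−0.662) = 1.9586. LR = 0.55/0.23 = 2.3913.
Prior odds = 1.9586/2.3913 = 0.8191, so P(A) = 0.8191/(1+0.8191) ≈ 0.45.

P(A) = 0.45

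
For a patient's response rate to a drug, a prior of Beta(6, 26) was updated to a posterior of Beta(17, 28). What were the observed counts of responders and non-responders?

11 responders and 2 non-responders

A Beta(a, b) prior with s successes and f failures in binomial data gives a Beta(a+s, b+f) posterior.
Match parameters: s=17−6=11, f=28−26=2.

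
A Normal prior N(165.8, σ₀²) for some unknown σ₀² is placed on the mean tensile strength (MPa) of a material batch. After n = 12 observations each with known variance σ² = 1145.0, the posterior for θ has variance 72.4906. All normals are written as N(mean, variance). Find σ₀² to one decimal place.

For the Normal–Normal model with known σ², precisions add: τ_n = τ₀ + n/σ².
So 1/σ₀² = 1/72.4906 − 12/1145.0 = 0.013795 − 0.010480 = 0.003315.
Hence σ₀² = 1/0.003315 ≈ 301.7.

σ₀² = 301.7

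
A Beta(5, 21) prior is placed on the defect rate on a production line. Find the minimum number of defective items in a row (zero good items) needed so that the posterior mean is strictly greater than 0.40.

k = 10

After k defective items and 0 good items the posterior is Beta(5+k, 21), with mean (5+k)/(5+21+k).
Set (5+k)/(26+k) > 0.40 and solve: k > (0.40·26 − 5)/(1 − 0.40) = 9.000.
The smallest integer exceeding 9.000 is 10, and checking k=10: (15)/(36) = 0.4167 > 0.40.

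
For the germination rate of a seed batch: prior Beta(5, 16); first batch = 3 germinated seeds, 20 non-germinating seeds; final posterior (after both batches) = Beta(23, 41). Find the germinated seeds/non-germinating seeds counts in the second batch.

15 germinated seeds and 5 non-germinating seeds

Because Beta–binomial updating is additive in the counts, the combined data contributed (α_post−α_prior, β_post−β_prior) successes and failures.
Total across both batches: 23−5=18 germinated seeds, 41−16=25 non-germinating seeds.
Subtract the first batch: 18−3=15 germinated seeds and 25−20=5 non-germinating seeds.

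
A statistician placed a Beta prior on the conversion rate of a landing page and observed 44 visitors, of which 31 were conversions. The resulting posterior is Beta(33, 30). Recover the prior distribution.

Beta(2, 17)

Beta is conjugate to the binomial likelihood: posterior = Beta(a+s, b+f).
So a = 33 − 31 = 2 and b = 30 − 13 = 17.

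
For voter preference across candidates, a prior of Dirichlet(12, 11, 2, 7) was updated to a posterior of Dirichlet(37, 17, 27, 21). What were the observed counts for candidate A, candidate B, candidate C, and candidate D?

For a Dirichlet(α) prior with multinomial counts c, the posterior is Dirichlet(α + c) componentwise.
Counts are posterior − prior componentwise: 37−12=25, 17−11=6, 27−2=25, 21−7=14.

counts (25, 6, 25, 14)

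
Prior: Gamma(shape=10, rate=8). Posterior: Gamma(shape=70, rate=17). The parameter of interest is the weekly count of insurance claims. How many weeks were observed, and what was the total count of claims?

Gamma–Poisson conjugacy: posterior shape = α + Σxᵢ, posterior rate = β + n.
Matching: Σxᵢ = 70 − 10 = 60 and n = 17 − 8 = 9.

n = 9 weeks with total 60 claims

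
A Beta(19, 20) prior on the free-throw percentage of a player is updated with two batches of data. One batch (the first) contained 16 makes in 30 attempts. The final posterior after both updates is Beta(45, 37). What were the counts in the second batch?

10 makes and 3 misses

Sequential conjugate updates are equivalent to a single update on the pooled data, so total successes = posterior α − prior α and total failures = posterior β − prior β.
Total across both batches: 45−19=26 makes, 37−20=17 misses.
Subtract the first batch: 26−16=10 makes and 17−14=3 misses.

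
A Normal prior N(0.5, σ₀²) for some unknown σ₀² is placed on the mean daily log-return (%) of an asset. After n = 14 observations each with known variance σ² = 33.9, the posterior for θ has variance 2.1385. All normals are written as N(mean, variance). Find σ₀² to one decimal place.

For the Normal–Normal model with known σ², precisions add: τ_n = τ₀ + n/σ².
So 1/σ₀² = 1/2.1385 − 14/33.9 = 0.467617 − 0.412979 = 0.054638.
Hence σ₀² = 1/0.054638 ≈ 18.3.

σ₀² = 18.3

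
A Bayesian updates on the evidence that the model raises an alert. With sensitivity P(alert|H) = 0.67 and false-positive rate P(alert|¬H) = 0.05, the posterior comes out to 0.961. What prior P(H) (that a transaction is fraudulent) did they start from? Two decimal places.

Bayes' rule in odds form gives O(H|E) = O(H)·[P(E|H)/P(E|¬H)], hence O(H) = O(H|E)/LR.
Posterior odds = 0.961/(1−0.961) = 24.6410. LR = 0.67/0.05 = 13.4000.
Prior odds = 24.6410/13.4000 = 1.8389, so P(H) = 1.8389/(1+1.8389) ≈ 0.65.

P(H) = 0.65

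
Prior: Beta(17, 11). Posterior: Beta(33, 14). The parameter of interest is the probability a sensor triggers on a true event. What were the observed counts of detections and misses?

16 detections and 3 misses

A Beta(α, β) prior with s successes and f failures in binomial data gives a Beta(α+s, β+f) posterior.
So s = 33 − 17 = 16 and f = 14 − 11 = 3.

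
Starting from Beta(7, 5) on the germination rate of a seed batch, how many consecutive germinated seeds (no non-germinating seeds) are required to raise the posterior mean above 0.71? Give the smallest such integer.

k = 6

After k germinated seeds and 0 non-germinating seeds the posterior is Beta(7+k, 5), with mean (7+k)/(7+5+k).
Set (7+k)/(12+k) > 0.71 and solve: k > (0.71·12 − 7)/(1 − 0.71) = 5.241.
The smallest integer exceeding 5.241 is 6.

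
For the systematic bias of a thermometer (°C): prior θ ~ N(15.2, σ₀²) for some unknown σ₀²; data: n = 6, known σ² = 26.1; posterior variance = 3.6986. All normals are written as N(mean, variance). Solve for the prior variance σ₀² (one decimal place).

σ₀² = 24.7

For the Normal–Normal model with known σ², precisions add: τ_n = τ₀ + n/σ².
So 1/σ₀² = 1/3.6986 − 6/26.1 = 0.270373 − 0.229885 = 0.040488.
Hence σ₀² = 1/0.040488 ≈ 24.7.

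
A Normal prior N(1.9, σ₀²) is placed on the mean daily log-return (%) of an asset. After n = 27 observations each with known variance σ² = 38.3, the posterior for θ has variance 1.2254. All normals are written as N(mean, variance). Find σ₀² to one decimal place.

Posterior precision equals prior precision plus data precision: 1/σ_n² = 1/σ₀² + n/σ².
So 1/σ₀² = 1/1.2254 − 27/38.3 = 0.816060 − 0.704961 = 0.111099.
Hence σ₀² = 1/0.111099 ≈ 9.0.

σ₀² = 9.0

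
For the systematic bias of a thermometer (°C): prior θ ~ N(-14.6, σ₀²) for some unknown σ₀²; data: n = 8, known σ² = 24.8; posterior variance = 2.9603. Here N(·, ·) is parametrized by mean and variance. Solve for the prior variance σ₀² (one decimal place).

σ₀² = 65.7

Posterior precision equals prior precision plus data precision: 1/σ_n² = 1/σ₀² + n/σ².
So 1/σ₀² = 1/2.9603 − 8/24.8 = 0.337804 − 0.322581 = 0.015223.
Hence σ₀² = 1/0.015223 ≈ 65.7.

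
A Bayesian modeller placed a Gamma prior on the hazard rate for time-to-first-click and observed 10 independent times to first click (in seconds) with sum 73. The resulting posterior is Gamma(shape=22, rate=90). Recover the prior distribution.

Gamma(shape=12, rate=17)

For an exponential likelihood with a Gamma(α, β) prior on the rate, n observations with total T give posterior Gamma(α+n, β+T).
So α = 22 − 10 = 12 and β = 90 − 73 = 17.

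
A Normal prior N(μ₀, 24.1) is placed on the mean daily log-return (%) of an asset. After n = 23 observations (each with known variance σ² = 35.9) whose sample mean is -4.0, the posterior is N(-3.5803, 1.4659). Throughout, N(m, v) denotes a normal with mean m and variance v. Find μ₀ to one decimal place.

With known observation variance, the Normal–Normal posterior has precision τ_n = τ₀ + n/σ² and mean μ_n = (τ₀μ₀ + (n/σ²)x̄)/τ_n.
Here τ₀ = 1/24.1 = 0.041494 and τ_data = 23/35.9 = 0.640669, so τ_n = 0.682163.
Rearranging for μ₀: μ₀ = (μ_n·τ_n − τ_data·x̄)/τ₀ = (-3.5803·0.682163 − 0.640669·-4.0) / 0.041494 = 0.120328/0.041494 ≈ 2.9.

μ₀ = 2.9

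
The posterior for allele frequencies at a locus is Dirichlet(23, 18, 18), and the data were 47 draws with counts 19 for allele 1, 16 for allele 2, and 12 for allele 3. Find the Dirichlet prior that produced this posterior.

For a Dirichlet(α) prior with multinomial counts c, the posterior is Dirichlet(α + c) componentwise.
Subtract each count from the matching posterior parameter: 23−19=4, 18−16=2, 18−12=6.

Dirichlet(4, 2, 6)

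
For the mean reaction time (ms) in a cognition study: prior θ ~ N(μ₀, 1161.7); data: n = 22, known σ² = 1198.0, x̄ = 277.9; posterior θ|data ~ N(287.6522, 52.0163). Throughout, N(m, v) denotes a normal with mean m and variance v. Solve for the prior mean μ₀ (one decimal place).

μ₀ = 495.7

The posterior mean is a precision-weighted average: μ_n = (τ₀μ₀ + τ_data·x̄)/(τ₀+τ_data), with τ₀=1/σ₀² and τ_data=n/σ².
Here τ₀ = 1/1161.7 = 0.000861 and τ_data = 22/1198.0 = 0.018364, so τ_n = 0.019225.
Rearranging for μ₀: μ₀ = (μ_n·τ_n − τ_data·x̄)/τ₀ = (287.6522·0.019225 − 0.018364·277.9) / 0.000861 = 0.426758/0.000861 ≈ 495.7.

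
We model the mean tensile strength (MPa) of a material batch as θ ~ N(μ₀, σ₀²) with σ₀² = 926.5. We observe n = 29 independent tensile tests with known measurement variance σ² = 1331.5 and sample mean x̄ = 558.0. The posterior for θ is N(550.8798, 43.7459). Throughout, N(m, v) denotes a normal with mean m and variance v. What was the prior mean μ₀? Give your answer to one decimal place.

With known observation variance, the Normal–Normal posterior has precision τ_n = τ₀ + n/σ² and mean μ_n = (τ₀μ₀ + (n/σ²)x̄)/τ_n.
Here τ₀ = 1/926.5 = 0.001079 and τ_data = 29/1331.5 = 0.021780, so τ_n = 0.022859.
Rearranging for μ₀: μ₀ = (μ_n·τ_n − τ_data·x̄)/τ₀ = (550.8798·0.022859 − 0.021780·558.0) / 0.001079 = 0.439321/0.001079 ≈ 407.2.

μ₀ = 407.2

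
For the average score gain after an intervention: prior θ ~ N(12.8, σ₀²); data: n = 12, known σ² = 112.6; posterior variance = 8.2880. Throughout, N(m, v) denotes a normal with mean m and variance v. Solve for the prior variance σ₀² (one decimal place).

σ₀² = 71.0

Posterior precision equals prior precision plus data precision: 1/σ_n² = 1/σ₀² + n/σ².
So 1/σ₀² = 1/8.2880 − 12/112.6 = 0.120656 − 0.106572 = 0.014084.
Hence σ₀² = 1/0.014084 ≈ 71.0.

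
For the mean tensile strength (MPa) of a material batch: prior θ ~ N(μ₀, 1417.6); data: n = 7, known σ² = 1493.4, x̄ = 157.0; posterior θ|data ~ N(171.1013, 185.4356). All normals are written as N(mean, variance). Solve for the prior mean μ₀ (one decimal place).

The posterior mean is a precision-weighted average: μ_n = (τ₀μ₀ + τ_data·x̄)/(τ₀+τ_data), with τ₀=1/σ₀² and τ_data=n/σ².
Here τ₀ = 1/1417.6 = 0.000705 and τ_data = 7/1493.4 = 0.004687, so τ_n = 0.005392.
Rearranging for μ₀: μ₀ = (μ_n·τ_n − τ_data·x̄)/τ₀ = (171.1013·0.005392 − 0.004687·157.0) / 0.000705 = 0.186719/0.000705 ≈ 264.8.

μ₀ = 264.8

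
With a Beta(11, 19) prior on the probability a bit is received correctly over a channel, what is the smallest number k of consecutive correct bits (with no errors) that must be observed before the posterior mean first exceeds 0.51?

k = 9

After k correct bits and 0 errors the posterior is Beta(11+k, 19), with mean (11+k)/(11+19+k).
Set (11+k)/(30+k) > 0.51 and solve: k > (0.51·30 − 11)/(1 − 0.51) = 8.776.
The smallest integer exceeding 8.776 is 9, and checking k=9: (20)/(39) = 0.5128 > 0.51.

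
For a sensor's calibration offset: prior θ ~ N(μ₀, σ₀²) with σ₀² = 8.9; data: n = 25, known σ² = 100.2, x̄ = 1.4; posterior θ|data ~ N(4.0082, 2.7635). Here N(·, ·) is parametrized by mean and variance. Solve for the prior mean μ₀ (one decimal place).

With known observation variance, the Normal–Normal posterior has precision τ_n = τ₀ + n/σ² and mean μ_n = (τ₀μ₀ + (n/σ²)x̄)/τ_n.
Here τ₀ = 1/8.9 = 0.112360 and τ_data = 25/100.2 = 0.249501, so τ_n = 0.361861.
Rearranging for μ₀: μ₀ = (μ_n·τ_n − τ_data·x̄)/τ₀ = (4.0082·0.361861 − 0.249501·1.4) / 0.112360 = 1.101110/0.112360 ≈ 9.8.

μ₀ = 9.8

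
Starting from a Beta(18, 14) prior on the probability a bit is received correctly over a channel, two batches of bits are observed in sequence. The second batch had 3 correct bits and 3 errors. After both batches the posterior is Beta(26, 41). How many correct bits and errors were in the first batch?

Sequential conjugate updates are equivalent to a single update on the pooled data, so total successes = posterior α − prior α and total failures = posterior β − prior β.
Total across both batches: 26−18=8 correct bits, 41−14=27 errors.
Subtract the second batch: 8−3=5 correct bits and 27−3=24 errors.

5 correct bits and 24 errors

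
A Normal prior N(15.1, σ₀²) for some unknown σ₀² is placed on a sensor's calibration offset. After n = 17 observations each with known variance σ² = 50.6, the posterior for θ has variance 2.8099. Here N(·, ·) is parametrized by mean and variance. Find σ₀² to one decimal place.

σ₀² = 50.2

Posterior precision equals prior precision plus data precision: 1/σ_n² = 1/σ₀² + n/σ².
So 1/σ₀² = 1/2.8099 − 17/50.6 = 0.355885 − 0.335968 = 0.019917.
Hence σ₀² = 1/0.019917 ≈ 50.2.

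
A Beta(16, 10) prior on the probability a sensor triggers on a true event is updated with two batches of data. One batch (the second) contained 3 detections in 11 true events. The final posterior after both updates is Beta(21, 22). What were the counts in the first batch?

2 detections and 4 misses

Because Beta–binomial updating is additive in the counts, the combined data contributed (α_post−α_prior, β_post−β_prior) successes and failures.
Total across both batches: 21−16=5 detections, 22−10=12 misses.
Subtract the second batch: 5−3=2 detections and 12−8=4 misses.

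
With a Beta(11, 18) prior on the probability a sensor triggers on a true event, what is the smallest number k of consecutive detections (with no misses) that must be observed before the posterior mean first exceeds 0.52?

After k detections and 0 misses the posterior is Beta(11+k, 18), with mean (11+k)/(11+18+k).
Set (11+k)/(29+k) > 0.52 and solve: k > (0.52·29 − 11)/(1 − 0.52) = 8.500.
The smallest integer exceeding 8.500 is 9.

k = 9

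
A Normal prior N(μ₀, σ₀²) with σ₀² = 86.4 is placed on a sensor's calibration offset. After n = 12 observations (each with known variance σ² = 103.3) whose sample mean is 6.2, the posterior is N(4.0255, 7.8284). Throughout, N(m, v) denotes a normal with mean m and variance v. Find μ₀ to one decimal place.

μ₀ = -17.8

With known observation variance, the Normal–Normal posterior has precision τ_n = τ₀ + n/σ² and mean μ_n = (τ₀μ₀ + (n/σ²)x̄)/τ_n.
Here τ₀ = 1/86.4 = 0.011574 and τ_data = 12/103.3 = 0.116167, so τ_n = 0.127741.
Rearranging for μ₀: μ₀ = (μ_n·τ_n − τ_data·x̄)/τ₀ = (4.0255·0.127741 − 0.116167·6.2) / 0.011574 = -0.206014/0.011574 ≈ -17.8.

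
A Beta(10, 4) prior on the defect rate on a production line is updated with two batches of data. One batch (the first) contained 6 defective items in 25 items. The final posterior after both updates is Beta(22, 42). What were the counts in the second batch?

Because Beta–binomial updating is additive in the counts, the combined data contributed (α_post−α_prior, β_post−β_prior) successes and failures.
Total across both batches: 22−10=12 defective items, 42−4=38 good items.
Subtract the first batch: 12−6=6 defective items and 38−19=19 good items.

6 defective items and 19 good items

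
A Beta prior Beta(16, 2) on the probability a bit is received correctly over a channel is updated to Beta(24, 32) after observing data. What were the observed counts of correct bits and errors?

8 correct bits and 30 errors

Under Beta–binomial conjugacy the posterior parameters are (α+s, β+f).
Match parameters: s=24−16=8, f=32−2=30.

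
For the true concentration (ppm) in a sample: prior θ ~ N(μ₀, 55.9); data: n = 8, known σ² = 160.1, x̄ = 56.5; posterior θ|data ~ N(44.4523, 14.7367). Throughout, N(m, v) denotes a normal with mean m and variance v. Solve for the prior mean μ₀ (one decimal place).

The posterior mean is a precision-weighted average: μ_n = (τ₀μ₀ + τ_data·x̄)/(τ₀+τ_data), with τ₀=1/σ₀² and τ_data=n/σ².
Here τ₀ = 1/55.9 = 0.017889 and τ_data = 8/160.1 = 0.049969, so τ_n = 0.067858.
Rearranging for μ₀: μ₀ = (μ_n·τ_n − τ_data·x̄)/τ₀ = (44.4523·0.067858 − 0.049969·56.5) / 0.017889 = 0.193196/0.017889 ≈ 10.8.

μ₀ = 10.8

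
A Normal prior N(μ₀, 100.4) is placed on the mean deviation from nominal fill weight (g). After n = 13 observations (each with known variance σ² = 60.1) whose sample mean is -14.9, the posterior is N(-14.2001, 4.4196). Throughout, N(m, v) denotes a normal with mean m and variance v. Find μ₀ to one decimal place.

μ₀ = 1.0

The posterior mean is a precision-weighted average: μ_n = (τ₀μ₀ + τ_data·x̄)/(τ₀+τ_data), with τ₀=1/σ₀² and τ_data=n/σ².
Here τ₀ = 1/100.4 = 0.009960 and τ_data = 13/60.1 = 0.216306, so τ_n = 0.226266.
Rearranging for μ₀: μ₀ = (μ_n·τ_n − τ_data·x̄)/τ₀ = (-14.2001·0.226266 − 0.216306·-14.9) / 0.009960 = 0.009960/0.009960 ≈ 1.0.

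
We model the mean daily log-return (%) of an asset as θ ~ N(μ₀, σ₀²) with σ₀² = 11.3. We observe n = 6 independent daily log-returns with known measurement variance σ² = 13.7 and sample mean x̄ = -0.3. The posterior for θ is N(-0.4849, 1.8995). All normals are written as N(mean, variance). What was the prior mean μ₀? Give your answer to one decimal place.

μ₀ = -1.4

With known observation variance, the Normal–Normal posterior has precision τ_n = τ₀ + n/σ² and mean μ_n = (τ₀μ₀ + (n/σ²)x̄)/τ_n.
Here τ₀ = 1/11.3 = 0.088496 and τ_data = 6/13.7 = 0.437956, so τ_n = 0.526452.
Rearranging for μ₀: μ₀ = (μ_n·τ_n − τ_data·x̄)/τ₀ = (-0.4849·0.526452 − 0.437956·-0.3) / 0.088496 = -0.123890/0.088496 ≈ -1.4.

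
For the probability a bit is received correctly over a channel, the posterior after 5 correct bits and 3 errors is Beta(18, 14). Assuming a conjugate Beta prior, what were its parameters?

Under Beta–binomial conjugacy the posterior parameters are (a+s, b+f).
So a = 18 − 5 = 13 and b = 14 − 3 = 11.

Beta(13, 11)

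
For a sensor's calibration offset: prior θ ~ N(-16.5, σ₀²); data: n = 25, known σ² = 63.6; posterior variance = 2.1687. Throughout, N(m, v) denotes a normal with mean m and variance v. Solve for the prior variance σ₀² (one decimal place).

Posterior precision equals prior precision plus data precision: 1/σ_n² = 1/σ₀² + n/σ².
So 1/σ₀² = 1/2.1687 − 25/63.6 = 0.461106 − 0.393082 = 0.068024.
Hence σ₀² = 1/0.068024 ≈ 14.7.

σ₀² = 14.7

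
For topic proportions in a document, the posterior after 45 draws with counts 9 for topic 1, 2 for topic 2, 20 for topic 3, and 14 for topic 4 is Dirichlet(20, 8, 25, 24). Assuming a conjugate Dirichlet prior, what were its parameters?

Dirichlet(11, 6, 5, 10)

For a Dirichlet(α) prior with multinomial counts c, the posterior is Dirichlet(α + c) componentwise.
Subtract each count from the matching posterior parameter: 20−9=11, 8−2=6, 25−20=5, 24−14=10.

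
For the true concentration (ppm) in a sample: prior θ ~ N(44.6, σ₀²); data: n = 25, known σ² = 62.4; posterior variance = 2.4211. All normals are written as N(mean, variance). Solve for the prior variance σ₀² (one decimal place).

For the Normal–Normal model with known σ², precisions add: τ_n = τ₀ + n/σ².
So 1/σ₀² = 1/2.4211 − 25/62.4 = 0.413035 − 0.400641 = 0.012394.
Hence σ₀² = 1/0.012394 ≈ 80.7.

σ₀² = 80.7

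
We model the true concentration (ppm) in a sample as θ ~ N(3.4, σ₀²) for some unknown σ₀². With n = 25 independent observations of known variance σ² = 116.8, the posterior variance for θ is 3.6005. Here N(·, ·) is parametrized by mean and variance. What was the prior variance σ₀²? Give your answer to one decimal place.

Posterior precision equals prior precision plus data precision: 1/σ_n² = 1/σ₀² + n/σ².
So 1/σ₀² = 1/3.6005 − 25/116.8 = 0.277739 − 0.214041 = 0.063698.
Hence σ₀² = 1/0.063698 ≈ 15.7.

σ₀² = 15.7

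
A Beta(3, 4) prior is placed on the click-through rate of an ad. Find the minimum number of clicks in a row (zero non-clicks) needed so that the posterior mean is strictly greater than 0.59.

k = 3

After k clicks and 0 non-clicks the posterior is Beta(3+k, 4), with mean (3+k)/(3+4+k).
Set (3+k)/(7+k) > 0.59 and solve: k > (0.59·7 − 3)/(1 − 0.59) = 2.756.
The smallest integer exceeding 2.756 is 3.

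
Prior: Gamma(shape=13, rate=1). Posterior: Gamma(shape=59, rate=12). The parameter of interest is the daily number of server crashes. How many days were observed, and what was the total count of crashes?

Gamma–Poisson conjugacy: posterior shape = α + Σxᵢ, posterior rate = β + n.
Matching: Σxᵢ = 59 − 13 = 46 and n = 12 − 1 = 11.

n = 11 days with total 46 crashes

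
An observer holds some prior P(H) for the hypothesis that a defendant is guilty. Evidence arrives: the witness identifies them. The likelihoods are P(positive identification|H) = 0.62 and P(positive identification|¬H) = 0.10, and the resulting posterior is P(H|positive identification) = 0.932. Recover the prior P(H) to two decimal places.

Bayes' rule in odds form gives O(H|E) = O(H)·[P(E|H)/P(E|¬H)], hence O(H) = O(H|E)/LR.
Posterior odds = 0.932/(1−0.932) = 13.7059. LR = 0.62/0.10 = 6.2000.
Prior odds = 13.7059/6.2000 = 2.2106, so P(H) = 2.2106/(1+2.2106) ≈ 0.69.

P(H) = 0.69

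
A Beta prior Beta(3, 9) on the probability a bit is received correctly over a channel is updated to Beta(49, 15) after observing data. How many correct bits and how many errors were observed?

46 correct bits and 6 errors

A Beta(α, β) prior with s successes and f failures in binomial data gives a Beta(α+s, β+f) posterior.
Match parameters: s=49−3=46, f=15−9=6.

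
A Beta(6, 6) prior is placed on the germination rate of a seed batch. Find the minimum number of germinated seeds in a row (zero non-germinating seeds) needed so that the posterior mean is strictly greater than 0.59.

k = 3

After k germinated seeds and 0 non-germinating seeds the posterior is Beta(6+k, 6), with mean (6+k)/(6+6+k).
Set (6+k)/(12+k) > 0.59 and solve: k > (0.59·12 − 6)/(1 − 0.59) = 2.634.
The smallest integer exceeding 2.634 is 3.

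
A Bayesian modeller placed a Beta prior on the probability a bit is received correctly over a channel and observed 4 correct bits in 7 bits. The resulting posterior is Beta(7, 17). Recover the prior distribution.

Beta(3, 14)

Beta is conjugate to the binomial likelihood: posterior = Beta(a+s, b+f).
Subtract the data counts: 7−4=3, 17−3=14.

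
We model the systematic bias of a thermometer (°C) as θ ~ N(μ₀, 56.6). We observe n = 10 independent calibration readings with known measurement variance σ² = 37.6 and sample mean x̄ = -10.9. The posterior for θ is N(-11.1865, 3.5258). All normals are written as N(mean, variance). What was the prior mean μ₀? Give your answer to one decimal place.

The posterior mean is a precision-weighted average: μ_n = (τ₀μ₀ + τ_data·x̄)/(τ₀+τ_data), with τ₀=1/σ₀² and τ_data=n/σ².
Here τ₀ = 1/56.6 = 0.017668 and τ_data = 10/37.6 = 0.265957, so τ_n = 0.283625.
Rearranging for μ₀: μ₀ = (μ_n·τ_n − τ_data·x̄)/τ₀ = (-11.1865·0.283625 − 0.265957·-10.9) / 0.017668 = -0.273840/0.017668 ≈ -15.5.

μ₀ = -15.5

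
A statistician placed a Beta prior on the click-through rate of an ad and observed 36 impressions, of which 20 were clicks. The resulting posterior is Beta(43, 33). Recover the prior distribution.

A Beta(α, β) prior with s successes and f failures in binomial data gives a Beta(α+s, β+f) posterior.
So α = 43 − 20 = 23 and β = 33 − 16 = 17.

Beta(23, 17)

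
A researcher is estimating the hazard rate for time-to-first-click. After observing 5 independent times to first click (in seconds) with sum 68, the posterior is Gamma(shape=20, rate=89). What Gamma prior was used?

Gamma(shape=15, rate=21)

For an exponential likelihood with a Gamma(α, β) prior on the rate, n observations with total T give posterior Gamma(α+n, β+T).
So α = 20 − 5 = 15 and β = 89 − 68 = 21.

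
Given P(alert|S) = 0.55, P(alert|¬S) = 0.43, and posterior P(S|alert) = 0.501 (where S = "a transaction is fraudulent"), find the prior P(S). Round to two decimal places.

Bayes' rule in odds form gives O(S|E) = O(S)·[P(E|S)/P(E|¬S)], hence O(S) = O(S|E)/LR.
Posterior odds = 0.501/(1−0.501) = 1.0040. LR = 0.55/0.43 = 1.2791.
Prior odds = 1.0040/1.2791 = 0.7849, so P(S) = 0.7849/(1+0.7849) ≈ 0.44.

P(S) = 0.44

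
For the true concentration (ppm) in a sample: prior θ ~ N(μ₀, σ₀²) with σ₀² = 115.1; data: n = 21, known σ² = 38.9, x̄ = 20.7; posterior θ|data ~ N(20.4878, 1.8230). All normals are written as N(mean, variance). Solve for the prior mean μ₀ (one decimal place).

μ₀ = 7.3

With known observation variance, the Normal–Normal posterior has precision τ_n = τ₀ + n/σ² and mean μ_n = (τ₀μ₀ + (n/σ²)x̄)/τ_n.
Here τ₀ = 1/115.1 = 0.008688 and τ_data = 21/38.9 = 0.539846, so τ_n = 0.548534.
Rearranging for μ₀: μ₀ = (μ_n·τ_n − τ_data·x̄)/τ₀ = (20.4878·0.548534 − 0.539846·20.7) / 0.008688 = 0.063443/0.008688 ≈ 7.3.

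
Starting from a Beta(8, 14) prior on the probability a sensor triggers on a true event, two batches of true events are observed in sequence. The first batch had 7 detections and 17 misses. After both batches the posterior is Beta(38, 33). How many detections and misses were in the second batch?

Because Beta–binomial updating is additive in the counts, the combined data contributed (α_post−α_prior, β_post−β_prior) successes and failures.
Total across both batches: 38−8=30 detections, 33−14=19 misses.
Subtract the first batch: 30−7=23 detections and 19−17=2 misses.

23 detections and 2 misses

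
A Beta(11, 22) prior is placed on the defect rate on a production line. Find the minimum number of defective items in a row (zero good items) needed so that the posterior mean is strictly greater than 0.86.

k = 125

After k defective items and 0 good items the posterior is Beta(11+k, 22), with mean (11+k)/(11+22+k).
Set (11+k)/(33+k) > 0.86 and solve: k > (0.86·33 − 11)/(1 − 0.86) = 124.143.
The smallest integer exceeding 124.143 is 125.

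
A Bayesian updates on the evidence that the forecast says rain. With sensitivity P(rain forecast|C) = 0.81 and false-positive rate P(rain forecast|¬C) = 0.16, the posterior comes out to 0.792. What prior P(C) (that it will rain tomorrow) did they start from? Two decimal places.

Bayes' rule in odds form gives O(C|E) = O(C)·[P(E|C)/P(E|¬C)], hence O(C) = O(C|E)/LR.
Posterior odds = 0.792/(1−0.792) = 3.8077. LR = 0.81/0.16 = 5.0625.
Prior odds = 3.8077/5.0625 = 0.7521, so P(C) = 0.7521/(1+0.7521) ≈ 0.43.

P(C) = 0.43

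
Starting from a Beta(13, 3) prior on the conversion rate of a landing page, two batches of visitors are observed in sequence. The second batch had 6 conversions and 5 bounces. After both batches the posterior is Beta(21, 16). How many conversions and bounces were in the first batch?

2 conversions and 8 bounces

Because Beta–binomial updating is additive in the counts, the combined data contributed (α_post−α_prior, β_post−β_prior) successes and failures.
Total across both batches: 21−13=8 conversions, 16−3=13 bounces.
Subtract the second batch: 8−6=2 conversions and 13−5=8 bounces.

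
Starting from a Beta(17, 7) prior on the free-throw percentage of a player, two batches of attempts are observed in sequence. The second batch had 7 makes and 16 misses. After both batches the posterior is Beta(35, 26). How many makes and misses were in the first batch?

Sequential conjugate updates are equivalent to a single update on the pooled data, so total successes = posterior α − prior α and total failures = posterior β − prior β.
Total across both batches: 35−17=18 makes, 26−7=19 misses.
Subtract the second batch: 18−7=11 makes and 19−16=3 misses.

11 makes and 3 misses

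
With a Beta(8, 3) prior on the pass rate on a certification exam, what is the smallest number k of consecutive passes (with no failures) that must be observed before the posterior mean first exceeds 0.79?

k = 4

After k passes and 0 failures the posterior is Beta(8+k, 3), with mean (8+k)/(8+3+k).
Set (8+k)/(11+k) > 0.79 and solve: k > (0.79·11 − 8)/(1 − 0.79) = 3.286.
The smallest integer exceeding 3.286 is 4, and checking k=4: (12)/(15) = 0.8000 > 0.79.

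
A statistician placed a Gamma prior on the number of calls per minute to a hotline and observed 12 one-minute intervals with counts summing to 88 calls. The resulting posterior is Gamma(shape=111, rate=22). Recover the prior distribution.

Gamma–Poisson conjugacy: posterior shape = α + Σxᵢ, posterior rate = β + n.
So α = 111 − 88 = 23 and β = 22 − 12 = 10.

Gamma(shape=23, rate=10)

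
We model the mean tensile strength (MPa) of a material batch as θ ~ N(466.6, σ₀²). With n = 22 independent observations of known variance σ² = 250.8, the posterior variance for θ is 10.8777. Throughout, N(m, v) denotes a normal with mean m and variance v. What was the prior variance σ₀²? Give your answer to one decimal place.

For the Normal–Normal model with known σ², precisions add: τ_n = τ₀ + n/σ².
So 1/σ₀² = 1/10.8777 − 22/250.8 = 0.091931 − 0.087719 = 0.004212.
Hence σ₀² = 1/0.004212 ≈ 237.4.

σ₀² = 237.4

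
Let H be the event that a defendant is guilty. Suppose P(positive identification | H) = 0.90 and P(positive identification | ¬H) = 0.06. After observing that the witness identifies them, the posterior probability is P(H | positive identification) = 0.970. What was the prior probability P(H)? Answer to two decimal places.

P(H) = 0.68

In odds form, posterior odds = prior odds × likelihood ratio, so prior odds = posterior odds ÷ LR.
Posterior odds = 0.970/(1−0.970) = 32.3333. LR = 0.90/0.06 = 15.0000.
Prior odds = 32.3333/15.0000 = 2.1556, so P(H) = 2.1556/(1+2.1556) ≈ 0.68.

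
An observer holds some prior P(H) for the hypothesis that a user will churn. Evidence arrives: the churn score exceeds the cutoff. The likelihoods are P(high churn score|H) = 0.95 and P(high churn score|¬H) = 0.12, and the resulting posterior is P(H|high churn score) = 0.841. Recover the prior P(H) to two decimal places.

P(H) = 0.40

In odds form, posterior odds = prior odds × likelihood ratio, so prior odds = posterior odds ÷ LR.
Posterior odds = 0.841/(1−0.841) = 5.2893. LR = 0.95/0.12 = 7.9167.
Prior odds = 5.2893/7.9167 = 0.6681, so P(H) = 0.6681/(1+0.6681) ≈ 0.40.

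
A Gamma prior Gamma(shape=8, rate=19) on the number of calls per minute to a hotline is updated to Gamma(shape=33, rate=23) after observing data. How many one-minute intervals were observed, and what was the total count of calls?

n = 4 one-minute intervals with total 25 calls

A Gamma(α, β) prior (rate parametrization) on a Poisson rate with n observations summing to S gives posterior Gamma(α+S, β+n).
Matching: Σxᵢ = 33 − 8 = 25 and n = 23 − 19 = 4.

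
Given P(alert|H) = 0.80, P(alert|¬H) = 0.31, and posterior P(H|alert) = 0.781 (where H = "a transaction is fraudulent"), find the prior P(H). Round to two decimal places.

P(H) = 0.58

In odds form, posterior odds = prior odds × likelihood ratio, so prior odds = posterior odds ÷ LR.
Posterior odds = 0.781/(1−0.781) = 3.5662. LR = 0.80/0.31 = 2.5806.
Prior odds = 3.5662/2.5806 = 1.3819, so P(H) = 1.3819/(1+1.3819) ≈ 0.58.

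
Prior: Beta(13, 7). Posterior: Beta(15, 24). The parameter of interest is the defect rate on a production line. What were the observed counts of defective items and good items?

2 defective items and 17 good items

A Beta(α, β) prior with s successes and f failures in binomial data gives a Beta(α+s, β+f) posterior.
So s = 15 − 13 = 2 and f = 24 − 7 = 17.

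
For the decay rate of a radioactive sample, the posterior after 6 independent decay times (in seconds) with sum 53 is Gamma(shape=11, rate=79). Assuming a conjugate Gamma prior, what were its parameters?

Gamma(shape=5, rate=26)

For an exponential likelihood with a Gamma(α, β) prior on the rate, n observations with total T give posterior Gamma(α+n, β+T).
So α = 11 − 6 = 5 and β = 79 − 53 = 26.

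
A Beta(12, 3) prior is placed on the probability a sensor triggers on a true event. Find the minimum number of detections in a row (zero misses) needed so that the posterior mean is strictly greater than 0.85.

k = 6

After k detections and 0 misses the posterior is Beta(12+k, 3), with mean (12+k)/(12+3+k).
Set (12+k)/(15+k) > 0.85 and solve: k > (0.85·15 − 12)/(1 − 0.85) = 5.000.
The smallest integer exceeding 5.000 is 6, and checking k=6: (18)/(21) = 0.8571 > 0.85.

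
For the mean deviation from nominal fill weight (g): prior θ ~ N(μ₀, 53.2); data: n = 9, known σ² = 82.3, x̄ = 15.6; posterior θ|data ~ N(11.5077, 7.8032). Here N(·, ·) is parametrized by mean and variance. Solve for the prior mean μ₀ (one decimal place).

The posterior mean is a precision-weighted average: μ_n = (τ₀μ₀ + τ_data·x̄)/(τ₀+τ_data), with τ₀=1/σ₀² and τ_data=n/σ².
Here τ₀ = 1/53.2 = 0.018797 and τ_data = 9/82.3 = 0.109356, so τ_n = 0.128153.
Rearranging for μ₀: μ₀ = (μ_n·τ_n − τ_data·x̄)/τ₀ = (11.5077·0.128153 − 0.109356·15.6) / 0.018797 = -0.231207/0.018797 ≈ -12.3.

μ₀ = -12.3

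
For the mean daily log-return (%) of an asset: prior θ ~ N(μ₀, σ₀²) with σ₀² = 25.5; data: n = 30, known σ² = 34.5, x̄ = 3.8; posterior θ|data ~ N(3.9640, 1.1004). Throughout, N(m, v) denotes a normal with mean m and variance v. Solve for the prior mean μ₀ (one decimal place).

The posterior mean is a precision-weighted average: μ_n = (τ₀μ₀ + τ_data·x̄)/(τ₀+τ_data), with τ₀=1/σ₀² and τ_data=n/σ².
Here τ₀ = 1/25.5 = 0.039216 and τ_data = 30/34.5 = 0.869565, so τ_n = 0.908781.
Rearranging for μ₀: μ₀ = (μ_n·τ_n − τ_data·x̄)/τ₀ = (3.9640·0.908781 − 0.869565·3.8) / 0.039216 = 0.298061/0.039216 ≈ 7.6.

μ₀ = 7.6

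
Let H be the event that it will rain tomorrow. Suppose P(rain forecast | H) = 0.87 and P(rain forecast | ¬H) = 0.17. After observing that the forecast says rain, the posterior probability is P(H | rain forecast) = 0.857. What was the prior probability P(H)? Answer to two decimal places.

Bayes' rule in odds form gives O(H|E) = O(H)·[P(E|H)/P(E|¬H)], hence O(H) = O(H|E)/LR.
Posterior odds = 0.857/(1−0.857) = 5.9930. LR = 0.87/0.17 = 5.1176.
Prior odds = 5.9930/5.1176 = 1.1711, so P(H) = 1.1711/(1+1.1711) ≈ 0.54.

P(H) = 0.54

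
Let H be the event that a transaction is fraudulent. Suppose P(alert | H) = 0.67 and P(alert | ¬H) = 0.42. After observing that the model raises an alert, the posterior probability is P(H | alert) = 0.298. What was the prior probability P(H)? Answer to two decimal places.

In odds form, posterior odds = prior odds × likelihood ratio, so prior odds = posterior odds ÷ LR.
Posterior odds = 0.298/(1−0.298) = 0.4245. LR = 0.67/0.42 = 1.5952.
Prior odds = 0.4245/1.5952 = 0.2661, so P(H) = 0.2661/(1+0.2661) ≈ 0.21.

P(H) = 0.21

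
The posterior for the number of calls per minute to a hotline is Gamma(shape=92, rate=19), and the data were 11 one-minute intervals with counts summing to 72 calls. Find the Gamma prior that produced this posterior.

A Gamma(α, β) prior (rate parametrization) on a Poisson rate with n observations summing to S gives posterior Gamma(α+S, β+n).
So α = 92 − 72 = 20 and β = 19 − 11 = 8.

Gamma(shape=20, rate=8)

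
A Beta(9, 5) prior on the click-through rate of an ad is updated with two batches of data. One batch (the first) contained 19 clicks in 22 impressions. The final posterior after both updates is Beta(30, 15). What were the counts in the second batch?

2 clicks and 7 non-clicks

Sequential conjugate updates are equivalent to a single update on the pooled data, so total successes = posterior α − prior α and total failures = posterior β − prior β.
Total across both batches: 30−9=21 clicks, 15−5=10 non-clicks.
Subtract the first batch: 21−19=2 clicks and 10−3=7 non-clicks.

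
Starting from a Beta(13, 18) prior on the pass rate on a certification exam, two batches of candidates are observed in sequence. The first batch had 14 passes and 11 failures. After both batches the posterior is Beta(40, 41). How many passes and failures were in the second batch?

Sequential conjugate updates are equivalent to a single update on the pooled data, so total successes = posterior α − prior α and total failures = posterior β − prior β.
Total across both batches: 40−13=27 passes, 41−18=23 failures.
Subtract the first batch: 27−14=13 passes and 23−11=12 failures.

13 passes and 12 failures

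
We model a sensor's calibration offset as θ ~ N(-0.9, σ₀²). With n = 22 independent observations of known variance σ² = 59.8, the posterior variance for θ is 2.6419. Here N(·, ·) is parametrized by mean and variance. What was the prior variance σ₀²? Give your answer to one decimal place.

For the Normal–Normal model with known σ², precisions add: τ_n = τ₀ + n/σ².
So 1/σ₀² = 1/2.6419 − 22/59.8 = 0.378515 − 0.367893 = 0.010622.
Hence σ₀² = 1/0.010622 ≈ 94.1.

σ₀² = 94.1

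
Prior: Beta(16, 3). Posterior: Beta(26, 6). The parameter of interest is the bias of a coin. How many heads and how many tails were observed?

Beta is conjugate to the binomial likelihood: posterior = Beta(a+s, b+f).
So s = 26 − 16 = 10 and f = 6 − 3 = 3.

10 heads and 3 tails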